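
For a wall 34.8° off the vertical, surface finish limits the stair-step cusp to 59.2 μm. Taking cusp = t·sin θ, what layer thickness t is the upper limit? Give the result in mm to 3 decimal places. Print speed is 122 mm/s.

0.104 mm

sin(34.8°) = 0.5707; t_max = 0.0592/0.5707 = 0.104 mm.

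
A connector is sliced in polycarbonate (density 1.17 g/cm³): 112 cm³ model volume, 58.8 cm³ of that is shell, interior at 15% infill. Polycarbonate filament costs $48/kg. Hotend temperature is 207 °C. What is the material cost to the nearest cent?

$3.75

Interior volume = 112 − 58.8 = 53.2 cm³.
Infill volume = 0.15 × 53.2, so 7.98 cm³.
Total printed volume: 58.8 + 7.98 → 66.78 cm³.
Mass: 66.78 × 1.17 → 78.1326 g.
Cost = 78.1326 g / 1000 × $48/kg = $3.75.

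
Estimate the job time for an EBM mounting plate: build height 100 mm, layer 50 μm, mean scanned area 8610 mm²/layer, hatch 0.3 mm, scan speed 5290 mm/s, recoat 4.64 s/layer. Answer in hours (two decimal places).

Number of layers: 100 / 0.05 → 2000 (rounded up).
Per-layer scan distance = 8610 / 0.3, so 28700 mm.
Beam time per layer = 28700 / 5290 = 5.4253 s.
Layer cycle = 5.4253 + 4.64, so 10.0653 s.
Build time = 2000 × 10.0653 = 20130.6 s = 5.59 hours.

5.59 hours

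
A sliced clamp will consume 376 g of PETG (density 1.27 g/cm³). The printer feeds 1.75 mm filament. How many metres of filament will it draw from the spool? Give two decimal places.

123.09 m

Volume = 376 g / 1.27 g·cm⁻³ = 296.063 cm³ = 296063 mm³.
Filament cross-section = π × (1.75/2)² = 2.4053 mm².
Length = 296063 / 2.4053 = 123087.76 mm = 123.09 m.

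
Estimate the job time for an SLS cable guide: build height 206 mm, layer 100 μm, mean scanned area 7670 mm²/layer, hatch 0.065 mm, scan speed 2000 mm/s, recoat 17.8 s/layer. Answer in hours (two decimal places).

Layers = ⌈206/0.1⌉ = 2060.
Per-layer scan distance = 7670 / 0.065, so 118000 mm.
Per-layer scan time = 118000 / 2000, so 59 s.
Time per layer = 59 + 17.8 = 76.8 s.
2060 layers × 76.8 s/layer = 158208 s, i.e. 43.95 hours.

43.95 hours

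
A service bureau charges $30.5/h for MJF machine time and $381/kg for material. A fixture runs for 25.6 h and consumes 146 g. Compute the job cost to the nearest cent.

$836.43

Time charge: 30.5 × 25.6 → $780.80.
Material cost = 381 × 146/1000 = $55.626.
Job cost: 780.80 + 55.626 = 836.426 ≈ $836.43.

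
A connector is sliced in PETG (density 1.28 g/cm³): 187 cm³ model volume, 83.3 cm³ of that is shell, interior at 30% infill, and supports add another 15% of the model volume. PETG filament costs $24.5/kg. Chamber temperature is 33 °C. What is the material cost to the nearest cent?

Infill region = 187 − 83.3 = 103.7 cm³.
Infill volume: 0.30 × 103.7 → 31.11 cm³.
Support = 0.15 × 187, so 28.05 cm³.
Total printed volume: 83.3 + 31.11 + 28.05 → 142.46 cm³.
Mass = 142.46 × 1.28, so 182.3488 g.
Cost = 182.3488 g / 1000 × $24.5/kg = $4.47.

$4.47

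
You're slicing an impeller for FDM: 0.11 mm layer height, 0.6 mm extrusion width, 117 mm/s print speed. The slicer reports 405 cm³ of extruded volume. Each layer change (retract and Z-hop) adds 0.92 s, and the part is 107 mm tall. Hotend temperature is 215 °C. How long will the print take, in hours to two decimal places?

Extrusion cross-section: 0.11 × 0.6 → 0.066 mm².
Toolpath length = 405 cm³ / 0.066 mm² = 405000 / 0.066 = 6136363.6 mm.
Time extruding: 6136363.6 / 117 → 52447.6 s.
Number of layers: 107 / 0.11 → 973 (rounded up).
Layer-change overhead = 973 × 0.92 = 895.16 s.
Total = 52447.6 + 895.16 = 53342.76 s = 14.82 hours.

14.82 hours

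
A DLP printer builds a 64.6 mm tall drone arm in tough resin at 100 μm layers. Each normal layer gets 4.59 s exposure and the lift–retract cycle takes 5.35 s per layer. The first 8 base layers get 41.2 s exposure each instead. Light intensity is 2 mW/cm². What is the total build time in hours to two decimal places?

Layers = ⌈64.6/0.1⌉ = 646.
Base layers: 8 × (41.2 + 5.35) → 372.4 s.
Regular layers = 638 × (4.59 + 5.35), so 6341.72 s.
Total = 372.4 + 6341.72 = 6714.12 s = 1.87 hours.

1.87 hours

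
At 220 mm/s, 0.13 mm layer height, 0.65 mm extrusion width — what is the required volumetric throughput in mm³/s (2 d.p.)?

18.59

A: 0.13 × 0.65 → 0.0845 mm².
Q = v·A = 220 × 0.0845 = 18.59 mm³/s.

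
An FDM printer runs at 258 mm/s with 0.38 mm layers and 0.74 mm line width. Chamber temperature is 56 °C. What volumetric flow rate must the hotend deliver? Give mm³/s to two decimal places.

Bead cross-section = 0.38 × 0.74 = 0.2812 mm².
Volumetric flow = 258 × 0.2812 = 72.55 mm³/s.

72.55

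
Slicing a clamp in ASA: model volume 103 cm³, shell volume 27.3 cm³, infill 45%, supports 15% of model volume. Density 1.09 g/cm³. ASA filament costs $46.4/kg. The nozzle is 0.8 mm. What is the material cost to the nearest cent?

Interior volume = 103 − 27.3, so 75.7 cm³.
Infill deposited = 0.45 × 75.7 = 34.065 cm³.
Support = 0.15 × 103, so 15.45 cm³.
Total printed volume = 27.3 + 34.065 + 15.45 = 76.815 cm³.
Mass = 76.815 × 1.09 = 83.72835 g.
Cost = 83.72835 g / 1000 × $46.4/kg = $3.88.

$3.88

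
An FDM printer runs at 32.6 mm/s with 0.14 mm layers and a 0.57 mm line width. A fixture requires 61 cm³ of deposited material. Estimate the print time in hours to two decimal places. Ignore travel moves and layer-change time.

6.51 hours

Line area: 0.14 × 0.57 → 0.0798 mm².
Total extruded path = 61000/0.0798 = 764411 mm.
Time extruding: 764411 / 32.6 → 23448.2 s.
Converting: 23448.2 s = 6.51 hours.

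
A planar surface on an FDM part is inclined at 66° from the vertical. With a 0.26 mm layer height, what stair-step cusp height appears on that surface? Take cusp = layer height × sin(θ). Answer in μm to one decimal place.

237.5 μm

Cusp = layer height × sin(66°) = 0.26 × 0.9135 = 0.23751 mm = 237.5 μm.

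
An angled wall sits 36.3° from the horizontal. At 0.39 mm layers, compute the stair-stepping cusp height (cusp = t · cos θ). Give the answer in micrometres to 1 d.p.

314.3 μm

cos(36.3°) = 0.8059, so cusp = 0.39 × 0.8059 = 0.314301 mm → 314.3 μm.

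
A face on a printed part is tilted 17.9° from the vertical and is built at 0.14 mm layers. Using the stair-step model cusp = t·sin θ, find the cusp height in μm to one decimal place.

43.0 μm

h_c = t·sin θ = 0.14 × 0.3074 = 0.043036 mm (43.0 μm).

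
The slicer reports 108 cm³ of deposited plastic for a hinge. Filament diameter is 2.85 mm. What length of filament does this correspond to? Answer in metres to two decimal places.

16.93 m

Filament cross-section = π × (2.85/2)² = 6.3794 mm².
L = 108000 mm³ / 6.3794 mm² = 16929.49 mm, i.e. 16.93 m.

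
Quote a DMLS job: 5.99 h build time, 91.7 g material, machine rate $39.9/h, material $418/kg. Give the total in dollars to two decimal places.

Machine cost = 39.9 × 5.99, so $239.001.
Feedstock cost: 418 × 91.7/1000 → $38.3306.
Total = 239.001 + 38.3306 = 277.3316 ≈ $277.33.

$277.33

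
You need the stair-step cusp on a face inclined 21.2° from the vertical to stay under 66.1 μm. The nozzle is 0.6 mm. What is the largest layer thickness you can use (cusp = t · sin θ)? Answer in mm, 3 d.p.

0.183 mm

t = h_c / sin θ = 0.0661 / 0.3616 = 0.183 mm.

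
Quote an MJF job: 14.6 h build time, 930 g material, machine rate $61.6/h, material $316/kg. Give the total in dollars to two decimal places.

Machine cost = 61.6 × 14.6, so $899.36.
Feedstock cost: 316 × 930/1000 → $293.88.
Total = 899.36 + 293.88 = $1193.24.

$1193.24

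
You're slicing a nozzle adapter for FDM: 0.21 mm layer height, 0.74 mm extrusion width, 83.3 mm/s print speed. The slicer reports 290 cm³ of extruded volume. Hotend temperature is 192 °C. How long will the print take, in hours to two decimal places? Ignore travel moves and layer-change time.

Bead cross-section = 0.21 × 0.74, so 0.1554 mm².
Total extruded path = 290000/0.1554 = 1866151.9 mm.
Print-move time = 1866151.9 / 83.3 = 22402.8 s.
That's 22402.8 s → 6.22 hours.

6.22 hours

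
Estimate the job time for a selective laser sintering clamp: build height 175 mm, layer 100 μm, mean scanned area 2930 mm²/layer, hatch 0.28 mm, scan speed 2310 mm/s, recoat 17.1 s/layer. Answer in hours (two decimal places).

10.51 hours

Number of layers: 175 / 0.1 → 1750 (rounded up).
Per-layer scan distance = 2930 / 0.28, so 10464.3 mm.
Per-layer scan time: 10464.3 / 2310 → 4.53 s.
Time per layer = 4.53 + 17.1 = 21.63 s.
Total: 1750 × 21.63 s = 37852.5 s → 10.51 hours.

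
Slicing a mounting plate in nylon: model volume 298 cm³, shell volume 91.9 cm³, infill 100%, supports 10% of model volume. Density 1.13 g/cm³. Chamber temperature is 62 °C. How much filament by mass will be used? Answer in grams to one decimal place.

Infill region = 298 − 91.9, so 206.1 cm³.
Deposited infill: 1.00 × 206.1 → 206.1 cm³.
Support = 0.10 × 298, so 29.8 cm³.
Total extruded = 91.9 + 206.1 + 29.8 = 327.8 cm³.
Mass = 327.8 × 1.13 = 370.414 g.

370.4 g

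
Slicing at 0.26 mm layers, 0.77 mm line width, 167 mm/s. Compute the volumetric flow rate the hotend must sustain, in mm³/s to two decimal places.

Extrusion cross-section = 0.26 × 0.77, so 0.2002 mm².
Volumetric flow = 167 × 0.2002 = 33.43 mm³/s.

33.43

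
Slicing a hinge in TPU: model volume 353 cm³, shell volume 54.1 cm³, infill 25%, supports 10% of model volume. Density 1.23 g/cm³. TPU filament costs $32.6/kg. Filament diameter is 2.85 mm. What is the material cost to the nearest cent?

$6.58

Infill region: 353 − 54.1 → 298.9 cm³.
Deposited infill = 0.25 × 298.9 = 74.725 cm³.
Support = 0.10 × 353, so 35.3 cm³.
Total extruded: 54.1 + 74.725 + 35.3 → 164.125 cm³.
Mass = 164.125 × 1.23, so 201.87375 g.
Cost = 201.87375 g / 1000 × $32.6/kg = $6.58.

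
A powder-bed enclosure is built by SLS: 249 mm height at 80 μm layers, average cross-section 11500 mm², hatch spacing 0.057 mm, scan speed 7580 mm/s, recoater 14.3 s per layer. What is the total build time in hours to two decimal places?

Layer count = ceil(249 / 0.08) = 3113.
Scan path per layer: 11500 / 0.057 → 201754.4 mm.
Laser time per layer: 201754.4 / 7580 → 26.6167 s.
Time per layer = 26.6167 + 14.3, so 40.9167 s.
3113 layers × 40.9167 s/layer = 127373.6871 s, i.e. 35.38 hours.

35.38 hours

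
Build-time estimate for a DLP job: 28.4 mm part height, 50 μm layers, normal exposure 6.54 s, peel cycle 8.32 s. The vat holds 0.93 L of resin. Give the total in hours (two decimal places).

Layer count = ceil(28.4 / 0.05) = 568.
Cycle time = 6.54 + 8.32 = 14.86 s.
Build time: 568 × 14.86 s = 8440.48 s, i.e. 2.34 hours.

2.34 hours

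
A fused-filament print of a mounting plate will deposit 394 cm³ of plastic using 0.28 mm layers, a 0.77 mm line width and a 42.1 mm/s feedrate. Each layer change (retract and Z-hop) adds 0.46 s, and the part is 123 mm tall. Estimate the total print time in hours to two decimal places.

12.11 hours

Extrusion cross-section = 0.28 × 0.77 = 0.2156 mm².
Total extruded path = 394000/0.2156 = 1827458.3 mm.
Print-move time = 1827458.3 / 42.1 = 43407.6 s.
Layer count = ceil(123 / 0.28) = 440.
Z-hop total = 440 × 0.46 = 202.4 s.
Total = 43407.6 + 202.4 = 43610 s = 12.11 hours.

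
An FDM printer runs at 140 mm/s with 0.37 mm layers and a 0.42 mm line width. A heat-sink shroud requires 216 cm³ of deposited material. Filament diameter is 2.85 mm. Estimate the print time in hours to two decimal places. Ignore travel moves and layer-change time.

Bead cross-section: 0.37 × 0.42 → 0.1554 mm².
Total extruded path = 216000/0.1554 = 1389961.4 mm.
Extrusion time = 1389961.4 / 140, so 9928.3 s.
9928.3 s = 2.76 hours.

2.76 hours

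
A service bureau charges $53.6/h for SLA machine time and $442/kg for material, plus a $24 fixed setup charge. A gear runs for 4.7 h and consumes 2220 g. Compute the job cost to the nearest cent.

$1257.16

Time charge = 53.6 × 4.7 = $251.92.
Feedstock cost = 442 × 2220/1000, so $981.24.
Total = 251.92 + 981.24 + 24 = $1257.16.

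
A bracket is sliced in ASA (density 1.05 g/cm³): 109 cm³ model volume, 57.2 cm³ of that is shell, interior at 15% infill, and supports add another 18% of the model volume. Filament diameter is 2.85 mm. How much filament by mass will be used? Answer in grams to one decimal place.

88.8 g

Volume inside the shell: 109 − 57.2 → 51.8 cm³.
Deposited infill = 0.15 × 51.8, so 7.77 cm³.
Support = 0.18 × 109, so 19.62 cm³.
Total printed volume = 57.2 + 7.77 + 19.62 = 84.59 cm³.
Mass: 84.59 × 1.05 → 88.8195 g.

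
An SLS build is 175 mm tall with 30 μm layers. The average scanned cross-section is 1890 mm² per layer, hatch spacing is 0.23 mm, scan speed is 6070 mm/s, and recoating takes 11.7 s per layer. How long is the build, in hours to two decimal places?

Layers = ⌈175/0.03⌉ = 5834.
Scan path per layer = 1890 / 0.23 = 8217.4 mm.
Laser time per layer = 8217.4 / 6070 = 1.3538 s.
Layer cycle = 1.3538 + 11.7 = 13.0538 s.
5834 layers × 13.0538 s/layer = 76155.8692 s, i.e. 21.15 hours.

21.15 hours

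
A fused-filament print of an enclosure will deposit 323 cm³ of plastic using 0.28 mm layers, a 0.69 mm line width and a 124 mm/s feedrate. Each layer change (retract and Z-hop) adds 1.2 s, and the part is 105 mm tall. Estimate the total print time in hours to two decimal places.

3.87 hours

Extrusion cross-section: 0.28 × 0.69 → 0.1932 mm².
Path length: 323000 mm³ / 0.1932 mm² → 1671842.7 mm.
Time extruding: 1671842.7 / 124 → 13482.6 s.
Layer count = ceil(105 / 0.28) = 375.
Non-print overhead = 375 × 1.2 = 450 s.
Total = 13482.6 + 450 = 13932.6 s = 3.87 hours.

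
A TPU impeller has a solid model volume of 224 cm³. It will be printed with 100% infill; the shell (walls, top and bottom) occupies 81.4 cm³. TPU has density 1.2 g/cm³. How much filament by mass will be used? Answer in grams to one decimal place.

268.8 g

Volume inside the shell = 224 − 81.4 = 142.6 cm³.
Infill volume = 1.00 × 142.6 = 142.6 cm³.
Deposited volume = 81.4 + 142.6 = 224 cm³.
Mass = 224 × 1.2 = 268.8 g.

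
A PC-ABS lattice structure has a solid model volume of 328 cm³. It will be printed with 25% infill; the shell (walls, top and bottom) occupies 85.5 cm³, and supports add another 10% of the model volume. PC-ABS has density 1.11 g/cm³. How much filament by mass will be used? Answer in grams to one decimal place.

198.6 g

Infill region: 328 − 85.5 → 242.5 cm³.
Deposited infill = 0.25 × 242.5 = 60.625 cm³.
Support = 0.10 × 328 = 32.8 cm³.
Deposited volume = 85.5 + 60.625 + 32.8, so 178.925 cm³.
Mass: 178.925 × 1.11 → 198.60675 g.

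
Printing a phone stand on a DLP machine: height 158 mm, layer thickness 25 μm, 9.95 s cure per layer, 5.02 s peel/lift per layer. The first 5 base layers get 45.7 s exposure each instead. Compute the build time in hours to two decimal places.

26.33 hours

Layer count = ceil(158 / 0.025) = 6320.
Burn-in layers: 5 × (45.7 + 5.02) → 253.6 s.
Regular layers = 6315 × (9.95 + 5.02), so 94535.55 s.
Total = 253.6 + 94535.55 = 94789.15 s = 26.33 hours.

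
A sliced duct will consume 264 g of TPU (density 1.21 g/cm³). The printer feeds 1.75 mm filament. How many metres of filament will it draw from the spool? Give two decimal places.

Extruded volume: 264/1.21 = 218.1818 cm³ (218181.8 mm³).
Cross-section of 1.75 mm filament: π·(1.75/2)² = 2.4053 mm².
Length = 218181.8 / 2.4053 = 90708.77 mm = 90.71 m.

90.71 m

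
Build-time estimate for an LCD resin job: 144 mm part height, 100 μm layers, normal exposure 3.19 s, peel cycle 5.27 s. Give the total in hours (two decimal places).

3.38 hours

Layers = ⌈144/0.1⌉ = 1440.
Each layer takes: 3.19 + 5.27 → 8.46 s.
Total = 1440 × 8.46 = 12182.4 s = 3.38 hours.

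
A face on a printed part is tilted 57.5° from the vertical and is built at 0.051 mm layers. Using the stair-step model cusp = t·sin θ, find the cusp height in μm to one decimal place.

sin(57.5°) = 0.8434, so cusp = 0.051 × 0.8434 = 0.043013 mm → 43.0 μm.

43.0 μm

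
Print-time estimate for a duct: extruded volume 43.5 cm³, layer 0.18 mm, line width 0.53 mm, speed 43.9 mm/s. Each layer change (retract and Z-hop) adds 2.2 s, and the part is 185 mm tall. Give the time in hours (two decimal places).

3.51 hours

Extrusion cross-section: 0.18 × 0.53 → 0.0954 mm².
Toolpath length = 43.5 cm³ / 0.0954 mm² = 43500 / 0.0954 = 455974.8 mm.
Extrusion time = 455974.8 / 43.9, so 10386.7 s.
Number of layers: 185 / 0.18 → 1028 (rounded up).
Non-print overhead: 1028 × 2.2 → 2261.6 s.
Altogether 10386.7 + 2261.6 = 12648.3 s, i.e. 3.51 hours.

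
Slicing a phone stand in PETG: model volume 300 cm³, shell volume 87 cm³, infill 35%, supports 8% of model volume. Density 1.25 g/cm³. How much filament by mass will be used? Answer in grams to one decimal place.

Interior volume = 300 − 87, so 213 cm³.
Infill deposited: 0.35 × 213 → 74.55 cm³.
Support: 0.08 × 300 → 24 cm³.
Total printed volume = 87 + 74.55 + 24 = 185.55 cm³.
Mass = 185.55 × 1.25 = 231.9375 g.

231.9 g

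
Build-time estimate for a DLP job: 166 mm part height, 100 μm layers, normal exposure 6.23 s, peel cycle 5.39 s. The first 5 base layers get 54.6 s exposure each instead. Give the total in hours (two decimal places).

5.43 hours

Layers = ⌈166/0.1⌉ = 1660.
Base layers = 5 × (54.6 + 5.39) = 299.95 s.
Regular layers = 1655 × (6.23 + 5.39) = 19231.1 s.
Sum: 299.95 + 19231.1 = 19531.05 s → 5.43 hours.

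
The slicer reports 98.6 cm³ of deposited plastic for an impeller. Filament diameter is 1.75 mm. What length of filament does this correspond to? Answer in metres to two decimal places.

Cross-section of 1.75 mm filament: π·(1.75/2)² = 2.4053 mm².
Length = 98.6 cm³ / 2.4053 mm² = 98600 / 2.4053 = 40992.81 mm = 40.99 m.

40.99 m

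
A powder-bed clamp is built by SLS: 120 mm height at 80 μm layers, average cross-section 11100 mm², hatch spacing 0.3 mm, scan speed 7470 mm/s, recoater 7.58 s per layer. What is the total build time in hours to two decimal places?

5.22 hours

Layers = ⌈120/0.08⌉ = 1500.
Hatch length per layer = 11100 / 0.3 = 37000 mm.
Per-layer scan time: 37000 / 7470 → 4.9531 s.
Layer cycle: 4.9531 + 7.58 → 12.5331 s.
Build time = 1500 × 12.5331 = 18799.65 s = 5.22 hours.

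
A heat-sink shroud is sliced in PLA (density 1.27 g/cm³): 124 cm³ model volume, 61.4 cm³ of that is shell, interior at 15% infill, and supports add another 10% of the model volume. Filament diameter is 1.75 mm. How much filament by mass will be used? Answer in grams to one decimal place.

Interior volume = 124 − 61.4, so 62.6 cm³.
Deposited infill = 0.15 × 62.6 = 9.39 cm³.
Support = 0.10 × 124, so 12.4 cm³.
Deposited volume = 61.4 + 9.39 + 12.4 = 83.19 cm³.
Mass = 83.19 × 1.27, so 105.6513 g.

105.7 g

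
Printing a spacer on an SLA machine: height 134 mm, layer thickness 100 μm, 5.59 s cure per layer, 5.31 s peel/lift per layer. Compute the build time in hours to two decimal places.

4.06 hours

Number of layers: 134 / 0.1 → 1340 (rounded up).
Per-layer time: 5.59 + 5.31 → 10.9 s.
Total = 1340 × 10.9 = 14606 s = 4.06 hours.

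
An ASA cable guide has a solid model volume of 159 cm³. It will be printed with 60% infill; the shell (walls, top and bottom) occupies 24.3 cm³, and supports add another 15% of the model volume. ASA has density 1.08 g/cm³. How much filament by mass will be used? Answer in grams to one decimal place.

139.3 g

Infill region: 159 − 24.3 → 134.7 cm³.
Infill volume = 0.60 × 134.7, so 80.82 cm³.
Support = 0.15 × 159, so 23.85 cm³.
Total extruded = 24.3 + 80.82 + 23.85, so 128.97 cm³.
Mass = 128.97 × 1.08, so 139.2876 g.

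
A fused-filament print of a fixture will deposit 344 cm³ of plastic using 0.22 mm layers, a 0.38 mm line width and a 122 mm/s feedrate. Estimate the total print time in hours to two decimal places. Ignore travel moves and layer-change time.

9.37 hours

Extrusion cross-section = 0.22 × 0.38, so 0.0836 mm².
Toolpath length = 344 cm³ / 0.0836 mm² = 344000 / 0.0836 = 4114832.5 mm.
Time extruding = 4114832.5 / 122, so 33728.1 s.
Converting: 33728.1 s = 9.37 hours.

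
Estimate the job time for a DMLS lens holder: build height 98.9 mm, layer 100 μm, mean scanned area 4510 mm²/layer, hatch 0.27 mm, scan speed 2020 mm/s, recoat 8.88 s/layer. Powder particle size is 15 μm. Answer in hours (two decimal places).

Number of layers: 98.9 / 0.1 → 989 (rounded up).
Scan path per layer: 4510 / 0.27 → 16703.7 mm.
Scan time per layer = 16703.7 / 2020, so 8.2692 s.
Layer cycle = 8.2692 + 8.88 = 17.1492 s.
989 layers × 17.1492 s/layer = 16960.5588 s, i.e. 4.71 hours.

4.71 hours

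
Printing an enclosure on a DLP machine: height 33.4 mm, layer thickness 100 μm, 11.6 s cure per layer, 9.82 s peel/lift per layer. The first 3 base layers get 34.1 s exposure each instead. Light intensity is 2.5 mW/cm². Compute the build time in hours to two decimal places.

2.01 hours

Layer count = ceil(33.4 / 0.1) = 334.
Burn-in layers: 3 × (34.1 + 9.82) → 131.76 s.
Remaining layers = 331 × (11.6 + 9.82), so 7090.02 s.
Total = 131.76 + 7090.02 = 7221.78 s = 2.01 hours.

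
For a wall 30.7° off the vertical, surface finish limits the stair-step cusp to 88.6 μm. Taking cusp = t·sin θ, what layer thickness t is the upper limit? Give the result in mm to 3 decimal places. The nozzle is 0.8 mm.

0.174 mm

sin(30.7°) = 0.5105; t_max = 0.0886/0.5105 = 0.174 mm.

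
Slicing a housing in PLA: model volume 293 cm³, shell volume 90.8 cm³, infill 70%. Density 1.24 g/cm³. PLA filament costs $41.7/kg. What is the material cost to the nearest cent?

$12.01

Infill region: 293 − 90.8 → 202.2 cm³.
Infill deposited: 0.70 × 202.2 → 141.54 cm³.
Total printed volume = 90.8 + 141.54, so 232.34 cm³.
Mass = 232.34 × 1.24 = 288.1016 g.
At $41.7/kg: 288.1016/1000 × 41.7 = $12.01.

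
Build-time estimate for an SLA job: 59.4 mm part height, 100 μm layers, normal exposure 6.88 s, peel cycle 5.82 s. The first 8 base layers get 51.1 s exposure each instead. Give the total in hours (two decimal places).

2.19 hours

Layer count = ceil(59.4 / 0.1) = 594.
Burn-in layers = 8 × (51.1 + 5.82) = 455.36 s.
Normal layers = 586 × (6.88 + 5.82), so 7442.2 s.
Sum: 455.36 + 7442.2 = 7897.56 s → 2.19 hours.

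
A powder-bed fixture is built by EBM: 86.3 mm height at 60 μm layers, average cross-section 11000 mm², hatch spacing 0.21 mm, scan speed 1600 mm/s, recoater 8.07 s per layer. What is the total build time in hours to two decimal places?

Layer count = ceil(86.3 / 0.06) = 1439.
Per-layer scan distance = 11000 / 0.21, so 52381 mm.
Per-layer scan time = 52381 / 1600 = 32.7381 s.
Layer cycle: 32.7381 + 8.07 → 40.8081 s.
Total: 1439 × 40.8081 s = 58722.8559 s → 16.31 hours.

16.31 hours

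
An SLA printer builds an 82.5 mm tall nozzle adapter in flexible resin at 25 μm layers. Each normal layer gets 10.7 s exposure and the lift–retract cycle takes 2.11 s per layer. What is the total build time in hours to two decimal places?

11.74 hours

Layer count = ceil(82.5 / 0.025) = 3300.
Per-layer time = 10.7 + 2.11, so 12.81 s.
Build time: 3300 × 12.81 s = 42273 s, i.e. 11.74 hours.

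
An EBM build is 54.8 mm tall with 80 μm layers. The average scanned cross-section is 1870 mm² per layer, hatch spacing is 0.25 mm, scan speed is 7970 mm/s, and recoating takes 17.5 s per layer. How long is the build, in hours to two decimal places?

Layers = ⌈54.8/0.08⌉ = 685.
Scan path per layer = 1870 / 0.25, so 7480 mm.
Per-layer scan time: 7480 / 7970 → 0.9385 s.
Layer cycle = 0.9385 + 17.5 = 18.4385 s.
Build time = 685 × 18.4385 = 12630.3725 s = 3.51 hours.

3.51 hours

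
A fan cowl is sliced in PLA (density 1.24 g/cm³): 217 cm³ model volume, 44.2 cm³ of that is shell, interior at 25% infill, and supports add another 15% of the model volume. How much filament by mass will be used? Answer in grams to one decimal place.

148.7 g

Volume inside the shell: 217 − 44.2 → 172.8 cm³.
Deposited infill = 0.25 × 172.8, so 43.2 cm³.
Support = 0.15 × 217, so 32.55 cm³.
Total extruded: 44.2 + 43.2 + 32.55 → 119.95 cm³.
Mass: 119.95 × 1.24 → 148.738 g.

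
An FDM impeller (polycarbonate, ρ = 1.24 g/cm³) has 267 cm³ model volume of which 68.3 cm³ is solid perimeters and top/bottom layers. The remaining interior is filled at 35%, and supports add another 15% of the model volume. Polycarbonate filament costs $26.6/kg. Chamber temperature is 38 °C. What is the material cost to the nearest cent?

$5.87

Infill region = 267 − 68.3, so 198.7 cm³.
Deposited infill = 0.35 × 198.7, so 69.545 cm³.
Support = 0.15 × 267 = 40.05 cm³.
Total printed volume = 68.3 + 69.545 + 40.05 = 177.895 cm³.
Mass: 177.895 × 1.24 → 220.5898 g.
At $26.6/kg: 220.5898/1000 × 26.6 = $5.87.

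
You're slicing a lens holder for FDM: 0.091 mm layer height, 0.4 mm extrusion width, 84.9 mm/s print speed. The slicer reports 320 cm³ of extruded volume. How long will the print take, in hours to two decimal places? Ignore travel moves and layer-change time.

Line area = 0.091 × 0.4 = 0.0364 mm².
Toolpath length = 320 cm³ / 0.0364 mm² = 320000 / 0.0364 = 8791208.8 mm.
Extrusion time: 8791208.8 / 84.9 → 103547.8 s.
In the requested units: 103547.8 s = 28.76 hours.

28.76 hours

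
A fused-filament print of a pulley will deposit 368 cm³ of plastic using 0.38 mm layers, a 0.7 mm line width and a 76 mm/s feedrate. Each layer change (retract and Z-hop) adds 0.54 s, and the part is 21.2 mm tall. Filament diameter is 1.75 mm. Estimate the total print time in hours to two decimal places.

5.06 hours

Bead cross-section = 0.38 × 0.7, so 0.266 mm².
Total extruded path = 368000/0.266 = 1383458.6 mm.
Time extruding: 1383458.6 / 76 → 18203.4 s.
Layer count = ceil(21.2 / 0.38) = 56.
Z-hop total = 56 × 0.54 = 30.24 s.
Total = 18203.4 + 30.24 = 18233.64 s = 5.06 hours.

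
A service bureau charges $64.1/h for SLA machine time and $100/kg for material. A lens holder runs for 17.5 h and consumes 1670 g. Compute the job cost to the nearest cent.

Machine cost: 64.1 × 17.5 → $1121.75.
Feedstock cost = 100 × 1670/1000, so $167.00.
Job cost: 1121.75 + 167.00 = $1288.75.

$1288.75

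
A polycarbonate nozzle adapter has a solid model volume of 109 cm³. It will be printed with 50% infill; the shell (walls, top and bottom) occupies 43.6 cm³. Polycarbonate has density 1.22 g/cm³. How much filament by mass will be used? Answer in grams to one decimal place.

Volume inside the shell = 109 − 43.6 = 65.4 cm³.
Deposited infill = 0.50 × 65.4, so 32.7 cm³.
Deposited volume = 43.6 + 32.7, so 76.3 cm³.
Mass = 76.3 × 1.22 = 93.086 g.

93.1 g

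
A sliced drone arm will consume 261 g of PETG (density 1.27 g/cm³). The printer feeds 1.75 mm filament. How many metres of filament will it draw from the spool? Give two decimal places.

Extruded volume: 261/1.27 = 205.5118 cm³ (205511.8 mm³).
A = π r² = π × 0.875² = 2.4053 mm².
L = V/A = 205511.8/2.4053 = 85441.23 mm → 85.44 m.

85.44 m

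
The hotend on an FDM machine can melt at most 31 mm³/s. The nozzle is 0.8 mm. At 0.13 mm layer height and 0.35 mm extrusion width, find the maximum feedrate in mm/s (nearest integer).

681 mm/s

Extrusion cross-section = 0.13 × 0.35 = 0.0455 mm².
v_max = Q/A = 31/0.0455 = 681.32 mm/s → 681 mm/s.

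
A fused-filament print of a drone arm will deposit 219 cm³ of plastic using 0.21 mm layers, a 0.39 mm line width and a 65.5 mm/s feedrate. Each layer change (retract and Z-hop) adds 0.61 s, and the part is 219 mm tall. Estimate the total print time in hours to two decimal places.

Bead cross-section = 0.21 × 0.39 = 0.0819 mm².
Toolpath length = 219 cm³ / 0.0819 mm² = 219000 / 0.0819 = 2673992.7 mm.
Extrusion time = 2673992.7 / 65.5, so 40824.3 s.
Number of layers: 219 / 0.21 → 1043 (rounded up).
Z-hop total: 1043 × 0.61 → 636.23 s.
Altogether 40824.3 + 636.23 = 41460.53 s, i.e. 11.52 hours.

11.52 hours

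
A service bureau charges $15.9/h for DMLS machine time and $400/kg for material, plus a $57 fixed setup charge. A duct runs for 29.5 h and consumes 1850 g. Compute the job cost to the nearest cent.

$1266.05

Time charge = 15.9 × 29.5 = $469.05.
Feedstock cost = 400 × 1850/1000, so $740.00.
Total = 469.05 + 740.00 + 57 = $1266.05.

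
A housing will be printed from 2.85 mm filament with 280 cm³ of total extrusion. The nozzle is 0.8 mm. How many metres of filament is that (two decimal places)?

43.89 m

Filament cross-section = π × (2.85/2)² = 6.3794 mm².
L = 280000 mm³ / 6.3794 mm² = 43891.28 mm, i.e. 43.89 m.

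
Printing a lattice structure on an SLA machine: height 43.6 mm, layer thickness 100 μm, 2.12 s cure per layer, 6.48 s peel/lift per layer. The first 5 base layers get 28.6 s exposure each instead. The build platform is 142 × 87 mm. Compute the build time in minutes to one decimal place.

Layer count = ceil(43.6 / 0.1) = 436.
Base layers = 5 × (28.6 + 6.48) = 175.4 s.
Regular layers = 431 × (2.12 + 6.48) = 3706.6 s.
Sum: 175.4 + 3706.6 = 3882 s → 64.7 minutes.

64.7 minutes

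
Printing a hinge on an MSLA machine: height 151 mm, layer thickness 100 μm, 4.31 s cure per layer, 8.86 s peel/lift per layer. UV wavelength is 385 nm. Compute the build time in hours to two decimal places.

Layer count = ceil(151 / 0.1) = 1510.
Each layer takes = 4.31 + 8.86, so 13.17 s.
Total = 1510 × 13.17 = 19886.7 s = 5.52 hours.

5.52 hours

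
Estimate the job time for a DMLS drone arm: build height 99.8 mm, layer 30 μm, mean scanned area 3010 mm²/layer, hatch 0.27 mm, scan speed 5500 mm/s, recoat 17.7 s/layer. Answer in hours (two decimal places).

18.23 hours

Layer count = ceil(99.8 / 0.03) = 3327.
Per-layer scan distance = 3010 / 0.27 = 11148.1 mm.
Per-layer scan time: 11148.1 / 5500 → 2.0269 s.
Layer cycle = 2.0269 + 17.7, so 19.7269 s.
Build time = 3327 × 19.7269 = 65631.3963 s = 18.23 hours.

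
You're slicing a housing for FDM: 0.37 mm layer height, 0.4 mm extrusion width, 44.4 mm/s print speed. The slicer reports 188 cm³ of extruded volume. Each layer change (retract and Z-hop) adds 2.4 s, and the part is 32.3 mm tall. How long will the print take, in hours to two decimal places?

Line area = 0.37 × 0.4 = 0.148 mm².
Total extruded path = 188000/0.148 = 1270270.3 mm.
Time extruding = 1270270.3 / 44.4, so 28609.7 s.
Layer count = ceil(32.3 / 0.37) = 88.
Layer-change overhead = 88 × 2.4 = 211.2 s.
Altogether 28609.7 + 211.2 = 28820.9 s, i.e. 8.01 hours.

8.01 hours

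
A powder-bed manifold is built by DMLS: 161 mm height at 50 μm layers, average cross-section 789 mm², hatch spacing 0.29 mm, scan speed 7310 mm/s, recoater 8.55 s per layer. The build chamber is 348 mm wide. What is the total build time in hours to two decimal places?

Layer count = ceil(161 / 0.05) = 3220.
Per-layer scan distance = 789 / 0.29, so 2720.7 mm.
Laser time per layer = 2720.7 / 7310 = 0.3722 s.
Time per layer = 0.3722 + 8.55 = 8.9222 s.
3220 layers × 8.9222 s/layer = 28729.484 s, i.e. 7.98 hours.

7.98 hours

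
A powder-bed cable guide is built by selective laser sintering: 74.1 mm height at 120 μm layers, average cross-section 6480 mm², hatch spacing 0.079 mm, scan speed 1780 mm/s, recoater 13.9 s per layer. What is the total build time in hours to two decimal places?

Number of layers: 74.1 / 0.12 → 618 (rounded up).
Scan path per layer: 6480 / 0.079 → 82025.3 mm.
Per-layer scan time: 82025.3 / 1780 → 46.0816 s.
Time per layer: 46.0816 + 13.9 → 59.9816 s.
Total: 618 × 59.9816 s = 37068.6288 s → 10.30 hours.

10.30 hours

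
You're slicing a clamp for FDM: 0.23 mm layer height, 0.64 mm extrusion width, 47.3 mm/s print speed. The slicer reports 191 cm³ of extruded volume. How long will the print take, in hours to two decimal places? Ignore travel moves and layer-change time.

7.62 hours

Extrusion cross-section: 0.23 × 0.64 → 0.1472 mm².
Toolpath length = 191 cm³ / 0.1472 mm² = 191000 / 0.1472 = 1297554.3 mm.
Print-move time = 1297554.3 / 47.3 = 27432.4 s.
27432.4 s = 7.62 hours.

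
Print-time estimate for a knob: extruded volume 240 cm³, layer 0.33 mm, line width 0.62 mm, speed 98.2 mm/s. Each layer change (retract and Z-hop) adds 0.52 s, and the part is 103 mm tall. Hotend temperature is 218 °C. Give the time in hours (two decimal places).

3.36 hours

Extrusion cross-section = 0.33 × 0.62, so 0.2046 mm².
Total extruded path = 240000/0.2046 = 1173020.5 mm.
Time extruding = 1173020.5 / 98.2 = 11945.2 s.
Layers = ⌈103/0.33⌉ = 313.
Z-hop total = 313 × 0.52 = 162.76 s.
Total = 11945.2 + 162.76 = 12107.96 s = 3.36 hours.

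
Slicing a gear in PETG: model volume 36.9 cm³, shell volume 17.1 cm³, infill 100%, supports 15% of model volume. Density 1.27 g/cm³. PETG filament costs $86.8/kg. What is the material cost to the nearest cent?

$4.68

Interior volume = 36.9 − 17.1, so 19.8 cm³.
Infill deposited = 1.00 × 19.8 = 19.8 cm³.
Support = 0.15 × 36.9, so 5.535 cm³.
Total extruded = 17.1 + 19.8 + 5.535, so 42.435 cm³.
Mass = 42.435 × 1.27, so 53.89245 g.
At $86.8/kg: 53.89245/1000 × 86.8 = $4.68.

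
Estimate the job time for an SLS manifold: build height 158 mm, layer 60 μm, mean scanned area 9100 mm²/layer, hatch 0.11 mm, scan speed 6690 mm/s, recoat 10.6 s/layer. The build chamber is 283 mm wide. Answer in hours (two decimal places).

Number of layers: 158 / 0.06 → 2634 (rounded up).
Hatch length per layer: 9100 / 0.11 → 82727.3 mm.
Laser time per layer = 82727.3 / 6690 = 12.3658 s.
Layer cycle = 12.3658 + 10.6 = 22.9658 s.
2634 layers × 22.9658 s/layer = 60491.9172 s, i.e. 16.80 hours.

16.80 hours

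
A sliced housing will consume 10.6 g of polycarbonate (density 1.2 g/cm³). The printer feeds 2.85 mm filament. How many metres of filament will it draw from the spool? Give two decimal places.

Volume = 10.6 g / 1.2 g·cm⁻³ = 8.8333 cm³ = 8833.3 mm³.
A = π r² = π × 1.425² = 6.3794 mm².
L = V/A = 8833.3/6.3794 = 1384.66 mm → 1.38 m.

1.38 m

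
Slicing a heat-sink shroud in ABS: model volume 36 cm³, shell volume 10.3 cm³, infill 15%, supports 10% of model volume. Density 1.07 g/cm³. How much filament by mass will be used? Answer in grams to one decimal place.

Volume inside the shell = 36 − 10.3 = 25.7 cm³.
Infill volume = 0.15 × 25.7, so 3.855 cm³.
Support: 0.10 × 36 → 3.6 cm³.
Total printed volume = 10.3 + 3.855 + 3.6 = 17.755 cm³.
Mass: 17.755 × 1.07 → 18.99785 g.

19.0 g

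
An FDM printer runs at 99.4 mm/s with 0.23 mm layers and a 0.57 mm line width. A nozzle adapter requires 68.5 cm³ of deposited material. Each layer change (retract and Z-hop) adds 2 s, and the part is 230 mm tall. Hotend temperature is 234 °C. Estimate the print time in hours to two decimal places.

Extrusion cross-section = 0.23 × 0.57 = 0.1311 mm².
Toolpath length = 68.5 cm³ / 0.1311 mm² = 68500 / 0.1311 = 522501.9 mm.
Extrusion time = 522501.9 / 99.4, so 5256.6 s.
Layer count = ceil(230 / 0.23) = 1000.
Non-print overhead: 1000 × 2 → 2000 s.
Altogether 5256.6 + 2000 = 7256.6 s, i.e. 2.02 hours.

2.02 hours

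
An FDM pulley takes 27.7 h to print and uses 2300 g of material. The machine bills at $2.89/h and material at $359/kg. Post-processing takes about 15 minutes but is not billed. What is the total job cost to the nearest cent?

Time charge = 2.89 × 27.7, so $80.053.
Feedstock cost = 359 × 2300/1000 = $825.70.
Total = 80.053 + 825.70 = 905.753 ≈ $905.75.

$905.75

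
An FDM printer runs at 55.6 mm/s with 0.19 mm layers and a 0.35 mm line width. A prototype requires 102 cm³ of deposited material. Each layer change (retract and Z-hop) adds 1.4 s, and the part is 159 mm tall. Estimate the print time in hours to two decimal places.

Extrusion cross-section = 0.19 × 0.35, so 0.0665 mm².
Toolpath length = 102 cm³ / 0.0665 mm² = 102000 / 0.0665 = 1533834.6 mm.
Print-move time: 1533834.6 / 55.6 → 27587 s.
Number of layers: 159 / 0.19 → 837 (rounded up).
Non-print overhead = 837 × 1.4 = 1171.8 s.
Altogether 27587 + 1171.8 = 28758.8 s, i.e. 7.99 hours.

7.99 hours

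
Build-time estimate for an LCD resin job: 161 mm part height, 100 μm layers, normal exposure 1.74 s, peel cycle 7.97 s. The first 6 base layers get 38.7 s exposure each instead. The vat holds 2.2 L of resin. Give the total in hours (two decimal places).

4.40 hours

Number of layers: 161 / 0.1 → 1610 (rounded up).
Bottom layers = 6 × (38.7 + 7.97) = 280.02 s.
Remaining layers = 1604 × (1.74 + 7.97), so 15574.84 s.
Total = 280.02 + 15574.84 = 15854.86 s = 4.40 hours.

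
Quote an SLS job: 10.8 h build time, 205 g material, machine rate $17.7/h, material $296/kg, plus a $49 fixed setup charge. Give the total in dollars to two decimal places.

$300.84

Time charge: 17.7 × 10.8 → $191.16.
Material cost = 296 × 205/1000 = $60.68.
Total = 191.16 + 60.68 + 49 = $300.84.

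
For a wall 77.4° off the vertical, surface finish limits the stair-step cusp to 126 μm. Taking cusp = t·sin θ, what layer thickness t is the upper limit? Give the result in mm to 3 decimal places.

0.129 mm

sin(77.4°) = 0.9759; t_max = 0.126/0.9759 = 0.129 mm.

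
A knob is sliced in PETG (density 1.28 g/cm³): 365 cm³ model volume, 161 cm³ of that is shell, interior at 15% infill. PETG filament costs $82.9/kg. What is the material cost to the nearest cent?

$20.33

Infill region: 365 − 161 → 204 cm³.
Infill volume: 0.15 × 204 → 30.6 cm³.
Total printed volume = 161 + 30.6 = 191.6 cm³.
Mass = 191.6 × 1.28 = 245.248 g.
Cost = 245.248 g / 1000 × $82.9/kg = $20.33.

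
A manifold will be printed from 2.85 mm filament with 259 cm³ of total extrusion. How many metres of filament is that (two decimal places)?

Cross-section of 2.85 mm filament: π·(2.85/2)² = 6.3794 mm².
Length = 259 cm³ / 6.3794 mm² = 259000 / 6.3794 = 40599.43 mm = 40.60 m.

40.60 m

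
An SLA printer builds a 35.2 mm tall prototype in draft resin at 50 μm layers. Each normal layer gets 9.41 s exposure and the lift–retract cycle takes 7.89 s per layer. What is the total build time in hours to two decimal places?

3.38 hours

Layers = ⌈35.2/0.05⌉ = 704.
Each layer takes = 9.41 + 7.89, so 17.3 s.
Total = 704 × 17.3 = 12179.2 s = 3.38 hours.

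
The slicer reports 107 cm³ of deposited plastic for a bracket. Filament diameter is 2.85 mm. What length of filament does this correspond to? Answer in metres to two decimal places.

Cross-section of 2.85 mm filament: π·(2.85/2)² = 6.3794 mm².
L = 107000 mm³ / 6.3794 mm² = 16772.74 mm, i.e. 16.77 m.

16.77 m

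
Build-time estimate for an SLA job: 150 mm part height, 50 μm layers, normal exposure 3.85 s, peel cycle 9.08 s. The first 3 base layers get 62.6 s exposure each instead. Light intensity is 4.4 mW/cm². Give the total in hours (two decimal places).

Number of layers: 150 / 0.05 → 3000 (rounded up).
Bottom layers: 3 × (62.6 + 9.08) → 215.04 s.
Regular layers: 2997 × (3.85 + 9.08) → 38751.21 s.
Sum: 215.04 + 38751.21 = 38966.25 s → 10.82 hours.

10.82 hours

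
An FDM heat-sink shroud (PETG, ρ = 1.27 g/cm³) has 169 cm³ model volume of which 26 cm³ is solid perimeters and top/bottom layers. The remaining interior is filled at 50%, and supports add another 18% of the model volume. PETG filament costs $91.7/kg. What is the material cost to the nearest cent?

Infill region = 169 − 26, so 143 cm³.
Infill volume = 0.50 × 143 = 71.5 cm³.
Support = 0.18 × 169 = 30.42 cm³.
Deposited volume: 26 + 71.5 + 30.42 → 127.92 cm³.
Mass = 127.92 × 1.27, so 162.4584 g.
Cost = 162.4584 g / 1000 × $91.7/kg = $14.90.

$14.90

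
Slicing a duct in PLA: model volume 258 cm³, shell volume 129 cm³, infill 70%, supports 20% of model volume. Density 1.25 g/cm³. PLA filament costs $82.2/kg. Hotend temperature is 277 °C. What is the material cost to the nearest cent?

Infill region = 258 − 129, so 129 cm³.
Infill volume = 0.70 × 129 = 90.3 cm³.
Support = 0.20 × 258 = 51.6 cm³.
Deposited volume = 129 + 90.3 + 51.6 = 270.9 cm³.
Mass: 270.9 × 1.25 → 338.625 g.
At $82.2/kg: 338.625/1000 × 82.2 = $27.83.

$27.83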